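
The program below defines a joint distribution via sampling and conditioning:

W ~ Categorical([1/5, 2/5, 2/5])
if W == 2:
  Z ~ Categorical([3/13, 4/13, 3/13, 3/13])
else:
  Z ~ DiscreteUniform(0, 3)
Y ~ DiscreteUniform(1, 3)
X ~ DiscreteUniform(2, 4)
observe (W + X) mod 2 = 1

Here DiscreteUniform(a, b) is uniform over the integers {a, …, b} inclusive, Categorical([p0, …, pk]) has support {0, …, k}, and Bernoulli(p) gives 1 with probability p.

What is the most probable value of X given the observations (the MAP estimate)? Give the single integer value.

Enumerate traces; 48 have nonzero weight after conditioning:
  (W=0, Z=0, Y=1, X=3) weight 1/180
  (W=0, Z=0, Y=2, X=3) weight 1/180
  (W=0, Z=0, Y=3, X=3) weight 1/180
  (W=0, Z=1, Y=1, X=3) weight 1/180
  (W=0, Z=1, Y=2, X=3) weight 1/180
  (W=0, Z=1, Y=3, X=3) weight 1/180
  (W=0, Z=2, Y=1, X=3) weight 1/180
  (W=0, Z=2, Y=2, X=3) weight 1/180
  (W=1, Z=0, Y=1, X=2) weight 1/90
  (W=1, Z=0, Y=1, X=4) weight 1/90
  … 38 more
Group by X:
  weight(X=2) = 2/15
  weight(X=3) = 1/5
  weight(X=4) = 2/15
Total weight = 2/15 + 1/5 + 2/15 = 7/15
P(X=2 | obs) = 2/15 / 7/15 = 2/7
P(X=3 | obs) = 1/5 / 7/15 = 3/7
P(X=4 | obs) = 2/15 / 7/15 = 2/7
argmax = 3

argmax_v P(X = v | obs) = 3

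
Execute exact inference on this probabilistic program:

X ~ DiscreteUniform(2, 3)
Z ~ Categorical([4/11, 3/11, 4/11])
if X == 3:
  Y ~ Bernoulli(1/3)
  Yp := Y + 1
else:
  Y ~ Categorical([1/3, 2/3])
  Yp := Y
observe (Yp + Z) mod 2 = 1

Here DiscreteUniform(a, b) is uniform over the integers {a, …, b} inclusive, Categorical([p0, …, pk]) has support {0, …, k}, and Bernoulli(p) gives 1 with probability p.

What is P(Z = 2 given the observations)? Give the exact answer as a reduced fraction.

P(Z = 2 | obs) = 8/19

Enumerate traces; 6 have nonzero weight after conditioning:
  (X=2, Z=0, Y=1) weight 4/33
  (X=2, Z=1, Y=0) weight 1/22
  (X=2, Z=2, Y=1) weight 4/33
  (X=3, Z=0, Y=0) weight 4/33
  (X=3, Z=1, Y=1) weight 1/22
  (X=3, Z=2, Y=0) weight 4/33
Group by Z:
  weight(Z=0) = 8/33
  weight(Z=1) = 1/11
  weight(Z=2) = 8/33
Total weight = 8/33 + 1/11 + 8/33 = 19/33
P(Z=0 | obs) = 8/33 / 19/33 = 8/19
P(Z=1 | obs) = 1/11 / 19/33 = 3/19
P(Z=2 | obs) = 8/33 / 19/33 = 8/19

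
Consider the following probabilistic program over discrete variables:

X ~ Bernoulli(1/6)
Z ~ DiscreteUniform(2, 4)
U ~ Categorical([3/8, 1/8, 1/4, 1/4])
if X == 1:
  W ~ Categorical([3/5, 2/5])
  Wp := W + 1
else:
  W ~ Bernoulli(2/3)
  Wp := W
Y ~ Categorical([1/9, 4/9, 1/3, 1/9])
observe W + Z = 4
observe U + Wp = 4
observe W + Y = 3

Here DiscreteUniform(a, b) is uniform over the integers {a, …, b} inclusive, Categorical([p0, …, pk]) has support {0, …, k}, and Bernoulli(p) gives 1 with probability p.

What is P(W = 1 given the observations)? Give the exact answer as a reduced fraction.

P(W = 1 | obs) = 56/59

Enumerate traces; 3 have nonzero weight after conditioning:
  (X=0, Z=3, U=3, W=1, Y=2) weight 5/324
  (X=1, Z=3, U=2, W=1, Y=2) weight 1/540
  (X=1, Z=4, U=3, W=0, Y=3) weight 1/1080
Group by W:
  weight(W=0) = 1/1080
  weight(W=1) = 7/405
Total weight = 1/1080 + 7/405 = 59/3240
P(W=0 | obs) = 1/1080 / 59/3240 = 3/59
P(W=1 | obs) = 7/405 / 59/3240 = 56/59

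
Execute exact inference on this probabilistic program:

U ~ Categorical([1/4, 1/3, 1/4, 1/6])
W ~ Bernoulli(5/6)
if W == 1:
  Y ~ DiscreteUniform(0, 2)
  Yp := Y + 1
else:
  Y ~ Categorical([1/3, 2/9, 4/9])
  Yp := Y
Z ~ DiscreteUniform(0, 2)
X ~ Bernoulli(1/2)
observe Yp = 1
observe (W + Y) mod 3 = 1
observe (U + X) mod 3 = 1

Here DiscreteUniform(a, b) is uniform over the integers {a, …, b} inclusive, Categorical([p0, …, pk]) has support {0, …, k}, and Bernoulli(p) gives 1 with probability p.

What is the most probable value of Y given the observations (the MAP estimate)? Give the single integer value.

Enumerate traces; 18 have nonzero weight after conditioning:
  (U=0, W=0, Y=1, Z=0, X=1) weight 1/648
  (U=0, W=0, Y=1, Z=1, X=1) weight 1/648
  (U=0, W=0, Y=1, Z=2, X=1) weight 1/648
  (U=0, W=1, Y=0, Z=0, X=1) weight 5/432
  (U=0, W=1, Y=0, Z=1, X=1) weight 5/432
  (U=0, W=1, Y=0, Z=2, X=1) weight 5/432
  (U=1, W=0, Y=1, Z=0, X=0) weight 1/486
  (U=1, W=0, Y=1, Z=1, X=0) weight 1/486
  … 10 more
Group by Y:
  weight(Y=0) = 5/48
  weight(Y=1) = 1/72
Total weight = 5/48 + 1/72 = 17/144
P(Y=0 | obs) = 5/48 / 17/144 = 15/17
P(Y=1 | obs) = 1/72 / 17/144 = 2/17
argmax = 0

argmax_v P(Y = v | obs) = 0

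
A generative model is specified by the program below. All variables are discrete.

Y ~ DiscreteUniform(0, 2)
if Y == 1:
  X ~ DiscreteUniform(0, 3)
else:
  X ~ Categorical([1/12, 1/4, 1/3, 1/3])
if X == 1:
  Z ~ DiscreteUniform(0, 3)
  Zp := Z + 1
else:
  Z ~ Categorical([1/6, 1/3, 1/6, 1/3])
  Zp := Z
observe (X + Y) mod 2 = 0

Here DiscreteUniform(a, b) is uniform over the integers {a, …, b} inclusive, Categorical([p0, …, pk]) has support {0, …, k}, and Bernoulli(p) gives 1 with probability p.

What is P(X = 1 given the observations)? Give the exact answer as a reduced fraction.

Enumerate traces; 24 have nonzero weight after conditioning:
  (Y=0, X=0, Z=0) weight 1/216
  (Y=0, X=0, Z=1) weight 1/108
  (Y=0, X=0, Z=2) weight 1/216
  (Y=0, X=0, Z=3) weight 1/108
  (Y=0, X=2, Z=0) weight 1/54
  (Y=0, X=2, Z=1) weight 1/27
  (Y=0, X=2, Z=2) weight 1/54
  (Y=0, X=2, Z=3) weight 1/27
  (Y=1, X=1, Z=0) weight 1/48
  (Y=1, X=3, Z=0) weight 1/72
  … 14 more
Group by X:
  weight(X=0) = 1/18
  weight(X=1) = 1/12
  weight(X=2) = 2/9
  weight(X=3) = 1/12
Total weight = 1/18 + 1/12 + 2/9 + 1/12 = 4/9
P(X=0 | obs) = 1/18 / 4/9 = 1/8
P(X=1 | obs) = 1/12 / 4/9 = 3/16
P(X=2 | obs) = 2/9 / 4/9 = 1/2
P(X=3 | obs) = 1/12 / 4/9 = 3/16

P(X = 1 | obs) = 3/16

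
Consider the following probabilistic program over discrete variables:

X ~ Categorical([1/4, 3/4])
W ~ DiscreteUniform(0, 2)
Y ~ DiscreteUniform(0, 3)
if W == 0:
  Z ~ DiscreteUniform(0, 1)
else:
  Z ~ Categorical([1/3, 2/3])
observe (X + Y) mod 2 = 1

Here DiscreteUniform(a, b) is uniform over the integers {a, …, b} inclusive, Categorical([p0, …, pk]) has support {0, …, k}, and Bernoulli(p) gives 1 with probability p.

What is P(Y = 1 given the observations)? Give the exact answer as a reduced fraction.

Enumerate traces; 24 have nonzero weight after conditioning:
  (X=0, W=0, Y=1, Z=0) weight 1/96
  (X=0, W=0, Y=1, Z=1) weight 1/96
  (X=0, W=0, Y=3, Z=0) weight 1/96
  (X=0, W=0, Y=3, Z=1) weight 1/96
  (X=0, W=1, Y=1, Z=0) weight 1/144
  (X=0, W=1, Y=1, Z=1) weight 1/72
  (X=0, W=1, Y=3, Z=0) weight 1/144
  (X=0, W=1, Y=3, Z=1) weight 1/72
  (X=1, W=0, Y=0, Z=0) weight 1/32
  (X=1, W=0, Y=2, Z=0) weight 1/32
  … 14 more
Group by Y:
  weight(Y=0) = 3/16
  weight(Y=1) = 1/16
  weight(Y=2) = 3/16
  weight(Y=3) = 1/16
Total weight = 3/16 + 1/16 + 3/16 + 1/16 = 1/2
P(Y=0 | obs) = 3/16 / 1/2 = 3/8
P(Y=1 | obs) = 1/16 / 1/2 = 1/8
P(Y=2 | obs) = 3/16 / 1/2 = 3/8
P(Y=3 | obs) = 1/16 / 1/2 = 1/8

P(Y = 1 | obs) = 1/8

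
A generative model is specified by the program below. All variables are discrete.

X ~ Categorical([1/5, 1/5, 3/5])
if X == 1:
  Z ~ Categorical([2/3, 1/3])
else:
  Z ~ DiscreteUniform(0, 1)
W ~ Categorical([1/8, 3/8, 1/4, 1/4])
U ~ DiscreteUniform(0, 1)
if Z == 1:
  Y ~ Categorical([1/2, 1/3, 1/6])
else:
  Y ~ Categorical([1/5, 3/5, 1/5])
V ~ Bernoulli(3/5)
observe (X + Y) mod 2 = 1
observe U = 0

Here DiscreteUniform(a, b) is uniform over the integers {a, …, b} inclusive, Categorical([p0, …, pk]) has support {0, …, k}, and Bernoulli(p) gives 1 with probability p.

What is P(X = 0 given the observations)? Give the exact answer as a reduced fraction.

P(X = 0 | obs) = 21/106

Enumerate traces; 64 have nonzero weight after conditioning:
  (X=0, Z=0, W=0, U=0, Y=1, V=0) weight 3/2000
  (X=0, Z=0, W=0, U=0, Y=1, V=1) weight 9/4000
  (X=0, Z=0, W=1, U=0, Y=1, V=0) weight 9/2000
  (X=0, Z=0, W=1, U=0, Y=1, V=1) weight 27/4000
  (X=0, Z=0, W=2, U=0, Y=1, V=0) weight 3/1000
  (X=0, Z=0, W=2, U=0, Y=1, V=1) weight 9/2000
  (X=0, Z=0, W=3, U=0, Y=1, V=0) weight 3/1000
  (X=0, Z=0, W=3, U=0, Y=1, V=1) weight 9/2000
  (X=1, Z=0, W=0, U=0, Y=0, V=0) weight 1/1500
  (X=2, Z=0, W=0, U=0, Y=1, V=0) weight 9/2000
  … 54 more
Group by X:
  weight(X=0) = 7/150
  weight(X=1) = 11/225
  weight(X=2) = 7/50
Total weight = 7/150 + 11/225 + 7/50 = 53/225
P(X=0 | obs) = 7/150 / 53/225 = 21/106
P(X=1 | obs) = 11/225 / 53/225 = 11/53
P(X=2 | obs) = 7/50 / 53/225 = 63/106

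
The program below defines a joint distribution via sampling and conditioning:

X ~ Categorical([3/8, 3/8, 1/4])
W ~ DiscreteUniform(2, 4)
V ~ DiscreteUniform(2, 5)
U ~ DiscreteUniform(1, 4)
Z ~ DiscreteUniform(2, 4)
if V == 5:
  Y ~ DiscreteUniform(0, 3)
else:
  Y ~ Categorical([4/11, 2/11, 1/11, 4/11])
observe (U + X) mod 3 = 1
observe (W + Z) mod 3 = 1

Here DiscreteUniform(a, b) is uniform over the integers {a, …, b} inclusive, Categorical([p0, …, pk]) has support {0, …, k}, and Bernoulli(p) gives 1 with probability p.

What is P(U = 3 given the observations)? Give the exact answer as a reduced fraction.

Enumerate traces; 192 have nonzero weight after conditioning:
  (X=0, W=2, V=2, U=1, Z=2, Y=0) weight 1/1056
  (X=0, W=2, V=2, U=1, Z=2, Y=1) weight 1/2112
  (X=0, W=2, V=2, U=1, Z=2, Y=2) weight 1/4224
  (X=0, W=2, V=2, U=1, Z=2, Y=3) weight 1/1056
  (X=0, W=2, V=2, U=4, Z=2, Y=0) weight 1/1056
  (X=0, W=2, V=2, U=4, Z=2, Y=1) weight 1/2112
  (X=0, W=2, V=2, U=4, Z=2, Y=2) weight 1/4224
  (X=0, W=2, V=2, U=4, Z=2, Y=3) weight 1/1056
  (X=1, W=2, V=2, U=3, Z=2, Y=0) weight 1/1056
  (X=2, W=2, V=2, U=2, Z=2, Y=0) weight 1/1584
  … 182 more
Group by U:
  weight(U=1) = 1/32
  weight(U=2) = 1/48
  weight(U=3) = 1/32
  weight(U=4) = 1/32
Total weight = 1/32 + 1/48 + 1/32 + 1/32 = 11/96
P(U=1 | obs) = 1/32 / 11/96 = 3/11
P(U=2 | obs) = 1/48 / 11/96 = 2/11
P(U=3 | obs) = 1/32 / 11/96 = 3/11
P(U=4 | obs) = 1/32 / 11/96 = 3/11

P(U = 3 | obs) = 3/11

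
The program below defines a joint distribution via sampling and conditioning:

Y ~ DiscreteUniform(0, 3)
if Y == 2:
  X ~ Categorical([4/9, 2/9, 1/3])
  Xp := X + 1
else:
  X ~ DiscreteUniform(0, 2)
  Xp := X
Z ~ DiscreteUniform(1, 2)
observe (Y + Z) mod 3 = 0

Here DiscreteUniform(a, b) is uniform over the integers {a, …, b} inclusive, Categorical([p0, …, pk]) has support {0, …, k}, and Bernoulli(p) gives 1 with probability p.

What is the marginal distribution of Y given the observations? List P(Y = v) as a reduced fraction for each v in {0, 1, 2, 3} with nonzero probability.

P(Y=1) = 1/2, P(Y=2) = 1/2

Enumerate traces; 6 have nonzero weight after conditioning:
  (Y=1, X=0, Z=2) weight 1/24
  (Y=1, X=1, Z=2) weight 1/24
  (Y=1, X=2, Z=2) weight 1/24
  (Y=2, X=0, Z=1) weight 1/18
  (Y=2, X=1, Z=1) weight 1/36
  (Y=2, X=2, Z=1) weight 1/24
Group by Y:
  weight(Y=1) = 1/8
  weight(Y=2) = 1/8
Total weight = 1/8 + 1/8 = 1/4
P(Y=1 | obs) = 1/8 / 1/4 = 1/2
P(Y=2 | obs) = 1/8 / 1/4 = 1/2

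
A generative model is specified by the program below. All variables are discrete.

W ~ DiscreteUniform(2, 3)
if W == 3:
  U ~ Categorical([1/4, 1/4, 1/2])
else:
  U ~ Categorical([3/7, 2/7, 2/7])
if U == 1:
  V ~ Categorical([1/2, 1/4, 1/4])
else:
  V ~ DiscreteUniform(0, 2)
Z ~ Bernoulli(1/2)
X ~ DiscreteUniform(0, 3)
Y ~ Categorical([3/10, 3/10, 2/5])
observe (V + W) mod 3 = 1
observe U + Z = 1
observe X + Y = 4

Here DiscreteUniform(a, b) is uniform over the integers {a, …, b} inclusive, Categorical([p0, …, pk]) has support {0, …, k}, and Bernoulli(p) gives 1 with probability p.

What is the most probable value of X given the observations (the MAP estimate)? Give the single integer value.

Enumerate traces; 8 have nonzero weight after conditioning:
  (W=2, U=0, V=2, Z=1, X=2, Y=2) weight 1/280
  (W=2, U=0, V=2, Z=1, X=3, Y=1) weight 3/1120
  (W=2, U=1, V=2, Z=0, X=2, Y=2) weight 1/560
  (W=2, U=1, V=2, Z=0, X=3, Y=1) weight 3/2240
  (W=3, U=0, V=1, Z=1, X=2, Y=2) weight 1/480
  (W=3, U=0, V=1, Z=1, X=3, Y=1) weight 1/640
  (W=3, U=1, V=1, Z=0, X=2, Y=2) weight 1/640
  (W=3, U=1, V=1, Z=0, X=3, Y=1) weight 3/2560
Group by X:
  weight(X=2) = 121/13440
  weight(X=3) = 121/17920
Total weight = 121/13440 + 121/17920 = 121/7680
P(X=2 | obs) = 121/13440 / 121/7680 = 4/7
P(X=3 | obs) = 121/17920 / 121/7680 = 3/7
argmax = 2

argmax_v P(X = v | obs) = 2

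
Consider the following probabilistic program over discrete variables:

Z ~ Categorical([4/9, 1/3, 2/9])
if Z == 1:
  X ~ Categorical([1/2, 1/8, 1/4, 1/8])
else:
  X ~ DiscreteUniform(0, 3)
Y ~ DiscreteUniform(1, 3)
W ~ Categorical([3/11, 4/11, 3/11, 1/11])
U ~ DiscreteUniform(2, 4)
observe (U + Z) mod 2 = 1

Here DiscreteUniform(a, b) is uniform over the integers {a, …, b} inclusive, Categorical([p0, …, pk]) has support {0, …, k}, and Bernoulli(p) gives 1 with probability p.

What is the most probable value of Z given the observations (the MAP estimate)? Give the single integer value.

argmax_v P(Z = v | obs) = 1

Enumerate traces; 192 have nonzero weight after conditioning:
  (Z=0, X=0, Y=1, W=0, U=3) weight 1/297
  (Z=0, X=0, Y=1, W=1, U=3) weight 4/891
  (Z=0, X=0, Y=1, W=2, U=3) weight 1/297
  (Z=0, X=0, Y=1, W=3, U=3) weight 1/891
  (Z=0, X=0, Y=2, W=0, U=3) weight 1/297
  (Z=0, X=0, Y=2, W=1, U=3) weight 4/891
  (Z=0, X=0, Y=2, W=2, U=3) weight 1/297
  (Z=0, X=0, Y=2, W=3, U=3) weight 1/891
  (Z=1, X=0, Y=1, W=0, U=2) weight 1/198
  (Z=2, X=0, Y=1, W=0, U=3) weight 1/594
  … 182 more
Group by Z:
  weight(Z=0) = 4/27
  weight(Z=1) = 2/9
  weight(Z=2) = 2/27
Total weight = 4/27 + 2/9 + 2/27 = 4/9
P(Z=0 | obs) = 4/27 / 4/9 = 1/3
P(Z=1 | obs) = 2/9 / 4/9 = 1/2
P(Z=2 | obs) = 2/27 / 4/9 = 1/6
argmax = 1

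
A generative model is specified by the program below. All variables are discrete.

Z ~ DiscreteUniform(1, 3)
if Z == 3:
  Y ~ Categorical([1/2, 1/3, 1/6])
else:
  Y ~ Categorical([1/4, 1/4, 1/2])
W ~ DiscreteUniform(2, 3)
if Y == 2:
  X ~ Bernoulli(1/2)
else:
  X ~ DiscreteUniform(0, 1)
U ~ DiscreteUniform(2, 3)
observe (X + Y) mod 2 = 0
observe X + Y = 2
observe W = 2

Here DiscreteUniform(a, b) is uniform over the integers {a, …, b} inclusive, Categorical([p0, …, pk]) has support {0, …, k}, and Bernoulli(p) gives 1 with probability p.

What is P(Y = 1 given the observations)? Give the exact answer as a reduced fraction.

Enumerate traces; 12 have nonzero weight after conditioning:
  (Z=1, Y=1, W=2, X=1, U=2) weight 1/96
  (Z=1, Y=1, W=2, X=1, U=3) weight 1/96
  (Z=1, Y=2, W=2, X=0, U=2) weight 1/48
  (Z=1, Y=2, W=2, X=0, U=3) weight 1/48
  (Z=2, Y=1, W=2, X=1, U=2) weight 1/96
  (Z=2, Y=1, W=2, X=1, U=3) weight 1/96
  (Z=2, Y=2, W=2, X=0, U=2) weight 1/48
  (Z=2, Y=2, W=2, X=0, U=3) weight 1/48
  … 4 more
Group by Y:
  weight(Y=1) = 5/72
  weight(Y=2) = 7/72
Total weight = 5/72 + 7/72 = 1/6
P(Y=1 | obs) = 5/72 / 1/6 = 5/12
P(Y=2 | obs) = 7/72 / 1/6 = 7/12

P(Y = 1 | obs) = 5/12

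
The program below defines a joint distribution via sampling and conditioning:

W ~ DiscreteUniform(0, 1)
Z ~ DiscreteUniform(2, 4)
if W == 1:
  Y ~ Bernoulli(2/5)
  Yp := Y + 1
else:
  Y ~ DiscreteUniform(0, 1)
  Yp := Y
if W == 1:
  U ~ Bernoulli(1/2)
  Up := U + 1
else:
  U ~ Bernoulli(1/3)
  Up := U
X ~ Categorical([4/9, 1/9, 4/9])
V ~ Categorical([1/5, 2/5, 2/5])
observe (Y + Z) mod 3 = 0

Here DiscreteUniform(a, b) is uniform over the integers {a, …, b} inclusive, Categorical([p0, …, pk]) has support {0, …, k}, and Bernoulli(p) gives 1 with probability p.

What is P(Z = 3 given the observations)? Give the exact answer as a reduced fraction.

Enumerate traces; 72 have nonzero weight after conditioning:
  (W=0, Z=2, Y=1, U=0, X=0, V=0) weight 2/405
  (W=0, Z=2, Y=1, U=0, X=0, V=1) weight 4/405
  (W=0, Z=2, Y=1, U=0, X=0, V=2) weight 4/405
  (W=0, Z=2, Y=1, U=0, X=1, V=0) weight 1/810
  (W=0, Z=2, Y=1, U=0, X=1, V=1) weight 1/405
  (W=0, Z=2, Y=1, U=0, X=1, V=2) weight 1/405
  (W=0, Z=2, Y=1, U=0, X=2, V=0) weight 2/405
  (W=0, Z=2, Y=1, U=0, X=2, V=1) weight 4/405
  (W=0, Z=3, Y=0, U=0, X=0, V=0) weight 2/405
  … 63 more
Group by Z:
  weight(Z=2) = 3/20
  weight(Z=3) = 11/60
Total weight = 3/20 + 11/60 = 1/3
P(Z=2 | obs) = 3/20 / 1/3 = 9/20
P(Z=3 | obs) = 11/60 / 1/3 = 11/20

P(Z = 3 | obs) = 11/20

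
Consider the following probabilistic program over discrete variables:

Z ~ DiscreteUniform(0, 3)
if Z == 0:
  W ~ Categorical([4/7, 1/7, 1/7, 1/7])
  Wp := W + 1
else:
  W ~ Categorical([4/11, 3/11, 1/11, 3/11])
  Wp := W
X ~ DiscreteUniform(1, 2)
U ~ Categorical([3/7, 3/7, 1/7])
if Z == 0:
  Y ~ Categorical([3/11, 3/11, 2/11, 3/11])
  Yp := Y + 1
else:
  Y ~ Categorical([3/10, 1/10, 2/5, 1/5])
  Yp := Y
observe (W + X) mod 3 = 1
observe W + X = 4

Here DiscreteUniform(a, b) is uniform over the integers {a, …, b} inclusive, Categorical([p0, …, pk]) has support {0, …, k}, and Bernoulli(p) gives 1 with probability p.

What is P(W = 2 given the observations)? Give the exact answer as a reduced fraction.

Enumerate traces; 96 have nonzero weight after conditioning:
  (Z=0, W=2, X=2, U=0, Y=0) weight 9/4312
  (Z=0, W=2, X=2, U=0, Y=1) weight 9/4312
  (Z=0, W=2, X=2, U=0, Y=2) weight 3/2156
  (Z=0, W=2, X=2, U=0, Y=3) weight 9/4312
  (Z=0, W=2, X=2, U=1, Y=0) weight 9/4312
  (Z=0, W=2, X=2, U=1, Y=1) weight 9/4312
  (Z=0, W=2, X=2, U=1, Y=2) weight 3/2156
  (Z=0, W=2, X=2, U=1, Y=3) weight 9/4312
  (Z=0, W=3, X=1, U=0, Y=0) weight 9/4312
  … 87 more
Group by W:
  weight(W=2) = 4/77
  weight(W=3) = 37/308
Total weight = 4/77 + 37/308 = 53/308
P(W=2 | obs) = 4/77 / 53/308 = 16/53
P(W=3 | obs) = 37/308 / 53/308 = 37/53

P(W = 2 | obs) = 16/53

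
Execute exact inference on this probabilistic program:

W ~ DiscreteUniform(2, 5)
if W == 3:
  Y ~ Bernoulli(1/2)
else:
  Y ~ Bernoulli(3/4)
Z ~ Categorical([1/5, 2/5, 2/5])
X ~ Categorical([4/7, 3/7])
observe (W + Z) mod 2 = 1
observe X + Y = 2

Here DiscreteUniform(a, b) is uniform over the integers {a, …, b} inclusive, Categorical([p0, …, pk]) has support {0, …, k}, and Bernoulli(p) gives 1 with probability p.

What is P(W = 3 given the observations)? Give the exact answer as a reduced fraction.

Enumerate traces; 6 have nonzero weight after conditioning:
  (W=2, Y=1, Z=1, X=1) weight 9/280
  (W=3, Y=1, Z=0, X=1) weight 3/280
  (W=3, Y=1, Z=2, X=1) weight 3/140
  (W=4, Y=1, Z=1, X=1) weight 9/280
  (W=5, Y=1, Z=0, X=1) weight 9/560
  (W=5, Y=1, Z=2, X=1) weight 9/280
Group by W:
  weight(W=2) = 9/280
  weight(W=3) = 9/280
  weight(W=4) = 9/280
  weight(W=5) = 27/560
Total weight = 9/280 + 9/280 + 9/280 + 27/560 = 81/560
P(W=2 | obs) = 9/280 / 81/560 = 2/9
P(W=3 | obs) = 9/280 / 81/560 = 2/9
P(W=4 | obs) = 9/280 / 81/560 = 2/9
P(W=5 | obs) = 27/560 / 81/560 = 1/3

P(W = 3 | obs) = 2/9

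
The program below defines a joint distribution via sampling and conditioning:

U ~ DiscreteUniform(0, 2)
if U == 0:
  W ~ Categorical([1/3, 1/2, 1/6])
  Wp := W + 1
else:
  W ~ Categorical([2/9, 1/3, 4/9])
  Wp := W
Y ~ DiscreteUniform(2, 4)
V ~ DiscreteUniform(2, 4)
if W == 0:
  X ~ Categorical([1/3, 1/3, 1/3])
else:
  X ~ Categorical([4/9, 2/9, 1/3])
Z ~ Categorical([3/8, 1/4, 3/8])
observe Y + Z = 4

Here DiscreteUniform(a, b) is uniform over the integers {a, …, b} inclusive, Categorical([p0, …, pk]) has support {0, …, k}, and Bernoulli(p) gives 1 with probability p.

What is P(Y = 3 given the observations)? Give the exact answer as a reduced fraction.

P(Y = 3 | obs) = 1/4

Enumerate traces; 243 have nonzero weight after conditioning:
  (U=0, W=0, Y=2, V=2, X=0, Z=2) weight 1/648
  (U=0, W=0, Y=2, V=2, X=1, Z=2) weight 1/648
  (U=0, W=0, Y=2, V=2, X=2, Z=2) weight 1/648
  (U=0, W=0, Y=2, V=3, X=0, Z=2) weight 1/648
  (U=0, W=0, Y=2, V=3, X=1, Z=2) weight 1/648
  (U=0, W=0, Y=2, V=3, X=2, Z=2) weight 1/648
  (U=0, W=0, Y=2, V=4, X=0, Z=2) weight 1/648
  (U=0, W=0, Y=2, V=4, X=1, Z=2) weight 1/648
  (U=0, W=0, Y=3, V=2, X=0, Z=1) weight 1/972
  (U=0, W=0, Y=4, V=2, X=0, Z=0) weight 1/648
  … 233 more
Group by Y:
  weight(Y=2) = 1/8
  weight(Y=3) = 1/12
  weight(Y=4) = 1/8
Total weight = 1/8 + 1/12 + 1/8 = 1/3
P(Y=2 | obs) = 1/8 / 1/3 = 3/8
P(Y=3 | obs) = 1/12 / 1/3 = 1/4
P(Y=4 | obs) = 1/8 / 1/3 = 3/8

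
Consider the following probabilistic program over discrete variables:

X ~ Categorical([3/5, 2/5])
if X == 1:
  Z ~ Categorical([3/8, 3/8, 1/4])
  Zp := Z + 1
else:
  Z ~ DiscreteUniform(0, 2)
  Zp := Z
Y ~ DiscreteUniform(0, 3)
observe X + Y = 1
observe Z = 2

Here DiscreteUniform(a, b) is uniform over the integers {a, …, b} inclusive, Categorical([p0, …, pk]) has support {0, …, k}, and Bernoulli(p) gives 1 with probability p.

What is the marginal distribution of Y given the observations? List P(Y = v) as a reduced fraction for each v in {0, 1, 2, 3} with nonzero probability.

P(Y=0) = 1/3, P(Y=1) = 2/3

Enumerate traces; 2 have nonzero weight after conditioning:
  (X=0, Z=2, Y=1) weight 1/20
  (X=1, Z=2, Y=0) weight 1/40
Group by Y:
  weight(Y=0) = 1/40
  weight(Y=1) = 1/20
Total weight = 1/40 + 1/20 = 3/40
P(Y=0 | obs) = 1/40 / 3/40 = 1/3
P(Y=1 | obs) = 1/20 / 3/40 = 2/3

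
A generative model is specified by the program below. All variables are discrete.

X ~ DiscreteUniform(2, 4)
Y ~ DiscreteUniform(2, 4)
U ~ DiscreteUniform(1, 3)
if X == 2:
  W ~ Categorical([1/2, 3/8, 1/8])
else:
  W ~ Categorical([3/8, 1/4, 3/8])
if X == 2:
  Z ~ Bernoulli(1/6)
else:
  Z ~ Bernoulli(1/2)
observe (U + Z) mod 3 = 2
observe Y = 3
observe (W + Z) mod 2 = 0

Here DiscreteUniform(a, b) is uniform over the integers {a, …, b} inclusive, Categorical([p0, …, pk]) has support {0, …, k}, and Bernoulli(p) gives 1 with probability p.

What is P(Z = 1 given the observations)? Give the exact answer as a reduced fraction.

Enumerate traces; 9 have nonzero weight after conditioning:
  (X=2, Y=3, U=1, W=1, Z=1) weight 1/432
  (X=2, Y=3, U=2, W=0, Z=0) weight 5/324
  (X=2, Y=3, U=2, W=2, Z=0) weight 5/1296
  (X=3, Y=3, U=1, W=1, Z=1) weight 1/216
  (X=3, Y=3, U=2, W=0, Z=0) weight 1/144
  (X=3, Y=3, U=2, W=2, Z=0) weight 1/144
  (X=4, Y=3, U=1, W=1, Z=1) weight 1/216
  (X=4, Y=3, U=2, W=0, Z=0) weight 1/144
  … 1 more
Group by Z:
  weight(Z=0) = 61/1296
  weight(Z=1) = 5/432
Total weight = 61/1296 + 5/432 = 19/324
P(Z=0 | obs) = 61/1296 / 19/324 = 61/76
P(Z=1 | obs) = 5/432 / 19/324 = 15/76

P(Z = 1 | obs) = 15/76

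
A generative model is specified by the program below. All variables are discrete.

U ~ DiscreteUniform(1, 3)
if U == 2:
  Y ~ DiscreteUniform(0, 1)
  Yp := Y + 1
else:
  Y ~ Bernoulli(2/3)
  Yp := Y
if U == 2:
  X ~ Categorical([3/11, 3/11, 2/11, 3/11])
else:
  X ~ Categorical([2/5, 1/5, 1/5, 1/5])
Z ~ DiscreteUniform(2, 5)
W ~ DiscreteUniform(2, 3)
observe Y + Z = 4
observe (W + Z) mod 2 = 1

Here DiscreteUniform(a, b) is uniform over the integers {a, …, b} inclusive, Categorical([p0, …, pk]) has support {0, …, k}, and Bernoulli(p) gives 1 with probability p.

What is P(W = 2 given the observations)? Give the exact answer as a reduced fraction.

Enumerate traces; 24 have nonzero weight after conditioning:
  (U=1, Y=0, X=0, Z=4, W=3) weight 1/180
  (U=1, Y=0, X=1, Z=4, W=3) weight 1/360
  (U=1, Y=0, X=2, Z=4, W=3) weight 1/360
  (U=1, Y=0, X=3, Z=4, W=3) weight 1/360
  (U=1, Y=1, X=0, Z=3, W=2) weight 1/90
  (U=1, Y=1, X=1, Z=3, W=2) weight 1/180
  (U=1, Y=1, X=2, Z=3, W=2) weight 1/180
  (U=1, Y=1, X=3, Z=3, W=2) weight 1/180
  … 16 more
Group by W:
  weight(W=2) = 11/144
  weight(W=3) = 7/144
Total weight = 11/144 + 7/144 = 1/8
P(W=2 | obs) = 11/144 / 1/8 = 11/18
P(W=3 | obs) = 7/144 / 1/8 = 7/18

P(W = 2 | obs) = 11/18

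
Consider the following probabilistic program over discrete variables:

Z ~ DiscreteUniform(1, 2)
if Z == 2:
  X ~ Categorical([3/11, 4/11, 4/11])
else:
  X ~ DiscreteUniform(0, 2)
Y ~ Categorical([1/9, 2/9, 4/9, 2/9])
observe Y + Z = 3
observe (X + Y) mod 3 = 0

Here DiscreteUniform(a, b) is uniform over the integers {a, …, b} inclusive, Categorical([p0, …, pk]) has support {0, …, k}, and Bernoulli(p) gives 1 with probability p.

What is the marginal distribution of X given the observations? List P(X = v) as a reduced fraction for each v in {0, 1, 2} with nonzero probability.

Enumerate traces; 2 have nonzero weight after conditioning:
  (Z=1, X=1, Y=2) weight 2/27
  (Z=2, X=2, Y=1) weight 4/99
Group by X:
  weight(X=1) = 2/27
  weight(X=2) = 4/99
Total weight = 2/27 + 4/99 = 34/297
P(X=1 | obs) = 2/27 / 34/297 = 11/17
P(X=2 | obs) = 4/99 / 34/297 = 6/17

P(X=1) = 11/17, P(X=2) = 6/17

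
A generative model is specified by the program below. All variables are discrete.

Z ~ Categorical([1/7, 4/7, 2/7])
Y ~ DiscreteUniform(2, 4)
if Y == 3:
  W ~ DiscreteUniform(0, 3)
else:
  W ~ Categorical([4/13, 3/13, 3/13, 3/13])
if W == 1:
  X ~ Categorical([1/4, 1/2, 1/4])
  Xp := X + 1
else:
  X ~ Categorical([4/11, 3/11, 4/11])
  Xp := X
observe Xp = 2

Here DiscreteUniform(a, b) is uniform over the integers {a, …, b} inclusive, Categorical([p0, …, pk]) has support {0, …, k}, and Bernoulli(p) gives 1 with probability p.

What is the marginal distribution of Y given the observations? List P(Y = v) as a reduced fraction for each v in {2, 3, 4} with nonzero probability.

Enumerate traces; 36 have nonzero weight after conditioning:
  (Z=0, Y=2, W=0, X=2) weight 16/3003
  (Z=0, Y=2, W=1, X=1) weight 1/182
  (Z=0, Y=2, W=2, X=2) weight 4/1001
  (Z=0, Y=2, W=3, X=2) weight 4/1001
  (Z=0, Y=3, W=0, X=2) weight 1/231
  (Z=0, Y=3, W=1, X=1) weight 1/168
  (Z=0, Y=3, W=2, X=2) weight 1/231
  (Z=0, Y=3, W=3, X=2) weight 1/231
  (Z=0, Y=4, W=0, X=2) weight 16/3003
  … 27 more
Group by Y:
  weight(Y=2) = 113/858
  weight(Y=3) = 35/264
  weight(Y=4) = 113/858
Total weight = 113/858 + 35/264 + 113/858 = 453/1144
P(Y=2 | obs) = 113/858 / 453/1144 = 452/1359
P(Y=3 | obs) = 35/264 / 453/1144 = 455/1359
P(Y=4 | obs) = 113/858 / 453/1144 = 452/1359

P(Y=2) = 452/1359, P(Y=3) = 455/1359, P(Y=4) = 452/1359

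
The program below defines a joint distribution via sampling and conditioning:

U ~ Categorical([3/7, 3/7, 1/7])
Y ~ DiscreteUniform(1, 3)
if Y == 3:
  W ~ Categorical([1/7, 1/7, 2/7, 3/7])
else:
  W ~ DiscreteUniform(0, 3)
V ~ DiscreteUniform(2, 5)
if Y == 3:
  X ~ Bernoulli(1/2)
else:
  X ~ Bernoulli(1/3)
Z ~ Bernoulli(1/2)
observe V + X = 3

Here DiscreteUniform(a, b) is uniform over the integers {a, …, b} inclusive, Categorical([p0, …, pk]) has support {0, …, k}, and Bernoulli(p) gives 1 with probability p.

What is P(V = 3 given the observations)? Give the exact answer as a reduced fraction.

Enumerate traces; 144 have nonzero weight after conditioning:
  (U=0, Y=1, W=0, V=2, X=1, Z=0) weight 1/672
  (U=0, Y=1, W=0, V=2, X=1, Z=1) weight 1/672
  (U=0, Y=1, W=0, V=3, X=0, Z=0) weight 1/336
  (U=0, Y=1, W=0, V=3, X=0, Z=1) weight 1/336
  (U=0, Y=1, W=1, V=2, X=1, Z=0) weight 1/672
  (U=0, Y=1, W=1, V=2, X=1, Z=1) weight 1/672
  (U=0, Y=1, W=1, V=3, X=0, Z=0) weight 1/336
  (U=0, Y=1, W=1, V=3, X=0, Z=1) weight 1/336
  … 136 more
Group by V:
  weight(V=2) = 7/72
  weight(V=3) = 11/72
Total weight = 7/72 + 11/72 = 1/4
P(V=2 | obs) = 7/72 / 1/4 = 7/18
P(V=3 | obs) = 11/72 / 1/4 = 11/18

P(V = 3 | obs) = 11/18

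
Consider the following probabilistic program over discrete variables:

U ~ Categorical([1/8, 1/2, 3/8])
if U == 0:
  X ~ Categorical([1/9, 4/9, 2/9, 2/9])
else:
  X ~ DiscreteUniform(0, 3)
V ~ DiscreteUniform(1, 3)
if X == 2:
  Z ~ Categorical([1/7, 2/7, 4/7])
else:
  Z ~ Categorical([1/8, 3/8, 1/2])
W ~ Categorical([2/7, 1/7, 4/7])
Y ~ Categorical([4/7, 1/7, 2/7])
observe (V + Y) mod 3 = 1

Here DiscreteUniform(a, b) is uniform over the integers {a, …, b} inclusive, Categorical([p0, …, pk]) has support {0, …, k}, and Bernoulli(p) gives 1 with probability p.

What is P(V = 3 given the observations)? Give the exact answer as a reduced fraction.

P(V = 3 | obs) = 1/7

Enumerate traces; 324 have nonzero weight after conditioning:
  (U=0, X=0, V=1, Z=0, W=0, Y=0) weight 1/10584
  (U=0, X=0, V=1, Z=0, W=1, Y=0) weight 1/21168
  (U=0, X=0, V=1, Z=0, W=2, Y=0) weight 1/5292
  (U=0, X=0, V=1, Z=1, W=0, Y=0) weight 1/3528
  (U=0, X=0, V=1, Z=1, W=1, Y=0) weight 1/7056
  (U=0, X=0, V=1, Z=1, W=2, Y=0) weight 1/1764
  (U=0, X=0, V=1, Z=2, W=0, Y=0) weight 1/2646
  (U=0, X=0, V=1, Z=2, W=1, Y=0) weight 1/5292
  (U=0, X=0, V=2, Z=0, W=0, Y=2) weight 1/21168
  (U=0, X=0, V=3, Z=0, W=0, Y=1) weight 1/42336
  … 314 more
Group by V:
  weight(V=1) = 4/21
  weight(V=2) = 2/21
  weight(V=3) = 1/21
Total weight = 4/21 + 2/21 + 1/21 = 1/3
P(V=1 | obs) = 4/21 / 1/3 = 4/7
P(V=2 | obs) = 2/21 / 1/3 = 2/7
P(V=3 | obs) = 1/21 / 1/3 = 1/7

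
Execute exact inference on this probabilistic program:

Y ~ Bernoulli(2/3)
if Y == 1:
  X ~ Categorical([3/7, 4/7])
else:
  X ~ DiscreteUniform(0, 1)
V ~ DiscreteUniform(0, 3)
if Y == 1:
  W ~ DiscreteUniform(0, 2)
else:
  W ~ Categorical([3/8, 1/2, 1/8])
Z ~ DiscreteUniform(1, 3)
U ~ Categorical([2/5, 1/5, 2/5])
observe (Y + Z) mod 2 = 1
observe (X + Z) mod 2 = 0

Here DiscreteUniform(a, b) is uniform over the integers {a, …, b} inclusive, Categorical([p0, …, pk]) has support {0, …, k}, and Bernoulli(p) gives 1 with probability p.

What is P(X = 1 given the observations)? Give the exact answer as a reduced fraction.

Enumerate traces; 108 have nonzero weight after conditioning:
  (Y=0, X=1, V=0, W=0, Z=1, U=0) weight 1/480
  (Y=0, X=1, V=0, W=0, Z=1, U=1) weight 1/960
  (Y=0, X=1, V=0, W=0, Z=1, U=2) weight 1/480
  (Y=0, X=1, V=0, W=0, Z=3, U=0) weight 1/480
  (Y=0, X=1, V=0, W=0, Z=3, U=1) weight 1/960
  (Y=0, X=1, V=0, W=0, Z=3, U=2) weight 1/480
  (Y=0, X=1, V=0, W=1, Z=1, U=0) weight 1/360
  (Y=0, X=1, V=0, W=1, Z=1, U=1) weight 1/720
  (Y=1, X=0, V=0, W=0, Z=2, U=0) weight 1/315
  … 99 more
Group by X:
  weight(X=0) = 2/21
  weight(X=1) = 1/9
Total weight = 2/21 + 1/9 = 13/63
P(X=0 | obs) = 2/21 / 13/63 = 6/13
P(X=1 | obs) = 1/9 / 13/63 = 7/13

P(X = 1 | obs) = 7/13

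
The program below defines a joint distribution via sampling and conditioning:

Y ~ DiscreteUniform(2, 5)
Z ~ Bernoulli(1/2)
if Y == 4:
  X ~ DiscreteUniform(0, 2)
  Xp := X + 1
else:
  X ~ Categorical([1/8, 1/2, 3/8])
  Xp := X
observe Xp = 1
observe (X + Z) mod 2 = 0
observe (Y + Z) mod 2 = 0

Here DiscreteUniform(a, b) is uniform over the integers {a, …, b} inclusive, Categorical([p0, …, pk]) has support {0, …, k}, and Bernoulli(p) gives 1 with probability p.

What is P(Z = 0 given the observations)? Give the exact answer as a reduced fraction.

P(Z = 0 | obs) = 1/4

Enumerate traces; 3 have nonzero weight after conditioning:
  (Y=3, Z=1, X=1) weight 1/16
  (Y=4, Z=0, X=0) weight 1/24
  (Y=5, Z=1, X=1) weight 1/16
Group by Z:
  weight(Z=0) = 1/24
  weight(Z=1) = 1/8
Total weight = 1/24 + 1/8 = 1/6
P(Z=0 | obs) = 1/24 / 1/6 = 1/4
P(Z=1 | obs) = 1/8 / 1/6 = 3/4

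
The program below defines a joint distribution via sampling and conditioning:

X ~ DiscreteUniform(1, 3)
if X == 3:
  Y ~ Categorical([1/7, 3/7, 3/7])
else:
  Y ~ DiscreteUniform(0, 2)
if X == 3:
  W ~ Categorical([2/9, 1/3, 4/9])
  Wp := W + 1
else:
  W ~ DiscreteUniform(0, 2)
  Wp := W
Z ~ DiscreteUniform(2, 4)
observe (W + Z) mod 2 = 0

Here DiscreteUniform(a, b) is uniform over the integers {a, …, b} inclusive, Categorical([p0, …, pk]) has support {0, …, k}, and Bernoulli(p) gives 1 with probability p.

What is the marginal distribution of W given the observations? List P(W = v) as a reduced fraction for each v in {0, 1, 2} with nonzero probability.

Enumerate traces; 45 have nonzero weight after conditioning:
  (X=1, Y=0, W=0, Z=2) weight 1/81
  (X=1, Y=0, W=0, Z=4) weight 1/81
  (X=1, Y=0, W=1, Z=3) weight 1/81
  (X=1, Y=0, W=2, Z=2) weight 1/81
  (X=1, Y=0, W=2, Z=4) weight 1/81
  (X=1, Y=1, W=0, Z=2) weight 1/81
  (X=1, Y=1, W=0, Z=4) weight 1/81
  (X=1, Y=1, W=1, Z=3) weight 1/81
  … 37 more
Group by W:
  weight(W=0) = 16/81
  weight(W=1) = 1/9
  weight(W=2) = 20/81
Total weight = 16/81 + 1/9 + 20/81 = 5/9
P(W=0 | obs) = 16/81 / 5/9 = 16/45
P(W=1 | obs) = 1/9 / 5/9 = 1/5
P(W=2 | obs) = 20/81 / 5/9 = 4/9

P(W=0) = 16/45, P(W=1) = 1/5, P(W=2) = 4/9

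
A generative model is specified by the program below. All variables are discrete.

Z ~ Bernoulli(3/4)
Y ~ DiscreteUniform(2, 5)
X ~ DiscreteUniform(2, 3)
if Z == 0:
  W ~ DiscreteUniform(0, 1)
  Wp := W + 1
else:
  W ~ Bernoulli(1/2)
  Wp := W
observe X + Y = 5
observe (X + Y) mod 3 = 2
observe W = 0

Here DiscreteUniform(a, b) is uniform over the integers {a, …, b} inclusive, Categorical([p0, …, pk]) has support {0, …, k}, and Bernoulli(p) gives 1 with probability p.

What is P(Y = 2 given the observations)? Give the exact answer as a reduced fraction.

Enumerate traces; 4 have nonzero weight after conditioning:
  (Z=0, Y=2, X=3, W=0) weight 1/64
  (Z=0, Y=3, X=2, W=0) weight 1/64
  (Z=1, Y=2, X=3, W=0) weight 3/64
  (Z=1, Y=3, X=2, W=0) weight 3/64
Group by Y:
  weight(Y=2) = 1/16
  weight(Y=3) = 1/16
Total weight = 1/16 + 1/16 = 1/8
P(Y=2 | obs) = 1/16 / 1/8 = 1/2
P(Y=3 | obs) = 1/16 / 1/8 = 1/2

P(Y = 2 | obs) = 1/2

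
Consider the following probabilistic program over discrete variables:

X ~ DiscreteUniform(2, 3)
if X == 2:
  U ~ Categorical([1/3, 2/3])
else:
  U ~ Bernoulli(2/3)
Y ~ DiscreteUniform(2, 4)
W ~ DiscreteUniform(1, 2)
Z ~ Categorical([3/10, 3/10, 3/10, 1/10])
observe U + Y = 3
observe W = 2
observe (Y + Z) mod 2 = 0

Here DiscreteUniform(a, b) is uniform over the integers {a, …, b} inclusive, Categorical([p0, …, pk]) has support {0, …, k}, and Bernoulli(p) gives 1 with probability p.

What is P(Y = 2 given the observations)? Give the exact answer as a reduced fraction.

Enumerate traces; 8 have nonzero weight after conditioning:
  (X=2, U=0, Y=3, W=2, Z=1) weight 1/120
  (X=2, U=0, Y=3, W=2, Z=3) weight 1/360
  (X=2, U=1, Y=2, W=2, Z=0) weight 1/60
  (X=2, U=1, Y=2, W=2, Z=2) weight 1/60
  (X=3, U=0, Y=3, W=2, Z=1) weight 1/120
  (X=3, U=0, Y=3, W=2, Z=3) weight 1/360
  (X=3, U=1, Y=2, W=2, Z=0) weight 1/60
  (X=3, U=1, Y=2, W=2, Z=2) weight 1/60
Group by Y:
  weight(Y=2) = 1/15
  weight(Y=3) = 1/45
Total weight = 1/15 + 1/45 = 4/45
P(Y=2 | obs) = 1/15 / 4/45 = 3/4
P(Y=3 | obs) = 1/45 / 4/45 = 1/4

P(Y = 2 | obs) = 3/4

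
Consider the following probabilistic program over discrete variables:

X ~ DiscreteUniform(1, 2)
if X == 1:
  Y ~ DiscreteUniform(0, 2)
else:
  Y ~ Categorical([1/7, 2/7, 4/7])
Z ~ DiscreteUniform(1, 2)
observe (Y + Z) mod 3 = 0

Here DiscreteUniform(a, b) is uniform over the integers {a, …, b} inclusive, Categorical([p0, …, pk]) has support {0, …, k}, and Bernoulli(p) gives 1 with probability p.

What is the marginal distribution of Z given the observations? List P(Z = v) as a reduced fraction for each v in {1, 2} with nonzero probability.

Enumerate traces; 4 have nonzero weight after conditioning:
  (X=1, Y=1, Z=2) weight 1/12
  (X=1, Y=2, Z=1) weight 1/12
  (X=2, Y=1, Z=2) weight 1/14
  (X=2, Y=2, Z=1) weight 1/7
Group by Z:
  weight(Z=1) = 19/84
  weight(Z=2) = 13/84
Total weight = 19/84 + 13/84 = 8/21
P(Z=1 | obs) = 19/84 / 8/21 = 19/32
P(Z=2 | obs) = 13/84 / 8/21 = 13/32

P(Z=1) = 19/32, P(Z=2) = 13/32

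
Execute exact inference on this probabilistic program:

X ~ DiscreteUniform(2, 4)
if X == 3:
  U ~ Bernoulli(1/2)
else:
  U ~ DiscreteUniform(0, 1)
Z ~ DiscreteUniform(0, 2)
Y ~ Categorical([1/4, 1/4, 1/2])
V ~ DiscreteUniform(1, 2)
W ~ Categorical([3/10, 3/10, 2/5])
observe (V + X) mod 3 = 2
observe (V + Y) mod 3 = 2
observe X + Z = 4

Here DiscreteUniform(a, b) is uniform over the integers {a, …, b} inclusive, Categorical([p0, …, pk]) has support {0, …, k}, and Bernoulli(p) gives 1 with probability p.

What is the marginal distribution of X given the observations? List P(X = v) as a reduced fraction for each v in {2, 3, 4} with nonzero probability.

P(X=3) = 1/2, P(X=4) = 1/2

Enumerate traces; 12 have nonzero weight after conditioning:
  (X=3, U=0, Z=1, Y=0, V=2, W=0) weight 1/480
  (X=3, U=0, Z=1, Y=0, V=2, W=1) weight 1/480
  (X=3, U=0, Z=1, Y=0, V=2, W=2) weight 1/360
  (X=3, U=1, Z=1, Y=0, V=2, W=0) weight 1/480
  (X=3, U=1, Z=1, Y=0, V=2, W=1) weight 1/480
  (X=3, U=1, Z=1, Y=0, V=2, W=2) weight 1/360
  (X=4, U=0, Z=0, Y=1, V=1, W=0) weight 1/480
  (X=4, U=0, Z=0, Y=1, V=1, W=1) weight 1/480
  … 4 more
Group by X:
  weight(X=3) = 1/72
  weight(X=4) = 1/72
Total weight = 1/72 + 1/72 = 1/36
P(X=3 | obs) = 1/72 / 1/36 = 1/2
P(X=4 | obs) = 1/72 / 1/36 = 1/2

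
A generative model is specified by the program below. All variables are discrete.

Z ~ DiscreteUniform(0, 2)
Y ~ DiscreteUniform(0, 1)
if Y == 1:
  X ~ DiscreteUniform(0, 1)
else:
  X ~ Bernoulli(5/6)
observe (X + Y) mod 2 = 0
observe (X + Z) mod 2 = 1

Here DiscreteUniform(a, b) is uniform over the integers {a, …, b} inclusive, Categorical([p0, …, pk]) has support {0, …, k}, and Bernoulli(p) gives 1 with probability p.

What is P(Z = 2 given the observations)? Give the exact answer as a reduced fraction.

Enumerate traces; 3 have nonzero weight after conditioning:
  (Z=0, Y=1, X=1) weight 1/12
  (Z=1, Y=0, X=0) weight 1/36
  (Z=2, Y=1, X=1) weight 1/12
Group by Z:
  weight(Z=0) = 1/12
  weight(Z=1) = 1/36
  weight(Z=2) = 1/12
Total weight = 1/12 + 1/36 + 1/12 = 7/36
P(Z=0 | obs) = 1/12 / 7/36 = 3/7
P(Z=1 | obs) = 1/36 / 7/36 = 1/7
P(Z=2 | obs) = 1/12 / 7/36 = 3/7

P(Z = 2 | obs) = 3/7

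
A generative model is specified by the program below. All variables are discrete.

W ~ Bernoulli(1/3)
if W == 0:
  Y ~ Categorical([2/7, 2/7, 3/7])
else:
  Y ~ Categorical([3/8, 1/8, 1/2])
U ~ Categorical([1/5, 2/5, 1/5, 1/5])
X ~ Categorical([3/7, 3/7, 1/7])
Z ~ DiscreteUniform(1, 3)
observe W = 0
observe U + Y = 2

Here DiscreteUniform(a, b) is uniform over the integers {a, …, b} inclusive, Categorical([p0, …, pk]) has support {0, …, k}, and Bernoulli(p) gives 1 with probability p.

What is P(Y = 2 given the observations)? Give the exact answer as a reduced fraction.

P(Y = 2 | obs) = 1/3

Enumerate traces; 27 have nonzero weight after conditioning:
  (W=0, Y=0, U=2, X=0, Z=1) weight 4/735
  (W=0, Y=0, U=2, X=0, Z=2) weight 4/735
  (W=0, Y=0, U=2, X=0, Z=3) weight 4/735
  (W=0, Y=0, U=2, X=1, Z=1) weight 4/735
  (W=0, Y=0, U=2, X=1, Z=2) weight 4/735
  (W=0, Y=0, U=2, X=1, Z=3) weight 4/735
  (W=0, Y=0, U=2, X=2, Z=1) weight 4/2205
  (W=0, Y=0, U=2, X=2, Z=2) weight 4/2205
  (W=0, Y=1, U=1, X=0, Z=1) weight 8/735
  (W=0, Y=2, U=0, X=0, Z=1) weight 2/245
  … 17 more
Group by Y:
  weight(Y=0) = 4/105
  weight(Y=1) = 8/105
  weight(Y=2) = 2/35
Total weight = 4/105 + 8/105 + 2/35 = 6/35
P(Y=0 | obs) = 4/105 / 6/35 = 2/9
P(Y=1 | obs) = 8/105 / 6/35 = 4/9
P(Y=2 | obs) = 2/35 / 6/35 = 1/3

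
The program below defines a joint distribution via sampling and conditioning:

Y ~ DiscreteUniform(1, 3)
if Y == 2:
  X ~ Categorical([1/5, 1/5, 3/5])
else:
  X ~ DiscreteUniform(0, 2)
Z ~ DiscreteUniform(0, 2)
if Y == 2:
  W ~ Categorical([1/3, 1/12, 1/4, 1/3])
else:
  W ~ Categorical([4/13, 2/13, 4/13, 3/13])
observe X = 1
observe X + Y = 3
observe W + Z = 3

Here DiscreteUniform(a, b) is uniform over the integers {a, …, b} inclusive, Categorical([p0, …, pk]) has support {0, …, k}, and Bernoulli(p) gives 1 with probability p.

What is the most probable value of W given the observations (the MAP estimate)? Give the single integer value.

Enumerate traces; 3 have nonzero weight after conditioning:
  (Y=2, X=1, Z=0, W=3) weight 1/135
  (Y=2, X=1, Z=1, W=2) weight 1/180
  (Y=2, X=1, Z=2, W=1) weight 1/540
Group by W:
  weight(W=1) = 1/540
  weight(W=2) = 1/180
  weight(W=3) = 1/135
Total weight = 1/540 + 1/180 + 1/135 = 2/135
P(W=1 | obs) = 1/540 / 2/135 = 1/8
P(W=2 | obs) = 1/180 / 2/135 = 3/8
P(W=3 | obs) = 1/135 / 2/135 = 1/2
argmax = 3

argmax_v P(W = v | obs) = 3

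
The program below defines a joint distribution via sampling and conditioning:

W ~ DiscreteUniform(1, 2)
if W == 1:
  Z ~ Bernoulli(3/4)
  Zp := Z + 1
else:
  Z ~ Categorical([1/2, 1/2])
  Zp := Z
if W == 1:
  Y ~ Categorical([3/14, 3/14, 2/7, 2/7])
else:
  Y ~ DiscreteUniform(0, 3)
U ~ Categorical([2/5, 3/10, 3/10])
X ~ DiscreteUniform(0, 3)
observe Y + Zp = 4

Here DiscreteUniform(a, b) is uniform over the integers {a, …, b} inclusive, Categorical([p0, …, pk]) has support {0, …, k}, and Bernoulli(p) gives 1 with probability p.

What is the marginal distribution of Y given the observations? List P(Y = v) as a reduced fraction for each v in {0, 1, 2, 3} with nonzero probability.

Enumerate traces; 36 have nonzero weight after conditioning:
  (W=1, Z=0, Y=3, U=0, X=0) weight 1/280
  (W=1, Z=0, Y=3, U=0, X=1) weight 1/280
  (W=1, Z=0, Y=3, U=0, X=2) weight 1/280
  (W=1, Z=0, Y=3, U=0, X=3) weight 1/280
  (W=1, Z=0, Y=3, U=1, X=0) weight 3/1120
  (W=1, Z=0, Y=3, U=1, X=1) weight 3/1120
  (W=1, Z=0, Y=3, U=1, X=2) weight 3/1120
  (W=1, Z=0, Y=3, U=1, X=3) weight 3/1120
  (W=1, Z=1, Y=2, U=0, X=0) weight 3/280
  … 27 more
Group by Y:
  weight(Y=2) = 3/28
  weight(Y=3) = 11/112
Total weight = 3/28 + 11/112 = 23/112
P(Y=2 | obs) = 3/28 / 23/112 = 12/23
P(Y=3 | obs) = 11/112 / 23/112 = 11/23

P(Y=2) = 12/23, P(Y=3) = 11/23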